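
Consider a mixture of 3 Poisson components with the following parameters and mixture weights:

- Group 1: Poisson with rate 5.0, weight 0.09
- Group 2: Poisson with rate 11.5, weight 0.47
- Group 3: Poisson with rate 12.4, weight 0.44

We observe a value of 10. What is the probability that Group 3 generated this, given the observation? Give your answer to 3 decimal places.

P(component k | x) = P(Z=k)·f_k(x) / marginal(x), where marginal(x) = Σ_j P(Z=j)·f_j(x).
Poisson probabilities:
  p_1 = e^(−5.0)·5.0^10/10! = 0.0181328
  p_2 = e^(−11.5)·11.5^10/10! = 0.112935
  p_3 = e^(−12.4)·12.4^10/10! = 0.0975444
Unnormalised posteriors:
  P(Z=1)·p_1 = 0.09 × 0.0181328 = 0.00163195
  P(Z=2)·p_2 = 0.47 × 0.112935 = 0.0530795
  P(Z=3)·p_3 = 0.44 × 0.0975444 = 0.0429195
Normaliser: 0.00163195 + 0.0530795 + 0.0429195 = 0.097631
Responsibility of Group 3: 0.0429195 / 0.097631 ≈ 0.440

0.440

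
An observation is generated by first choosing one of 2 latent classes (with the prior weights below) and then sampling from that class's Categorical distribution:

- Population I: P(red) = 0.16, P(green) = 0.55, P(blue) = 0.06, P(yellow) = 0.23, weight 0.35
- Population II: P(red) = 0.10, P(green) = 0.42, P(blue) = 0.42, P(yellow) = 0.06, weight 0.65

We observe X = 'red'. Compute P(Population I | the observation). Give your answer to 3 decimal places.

0.463

Apply Bayes' rule: the posterior for each component is proportional to its prior times its likelihood at x.
Categorical probabilities:
  p_I = 0.16
  p_II = 0.1
Prior × likelihood for each component:
  π_I·p_I = 0.35 × 0.16 = 0.056
  π_II·p_II = 0.65 × 0.1 = 0.065
Marginal: 0.056 + 0.065 = 0.121
P(Population I | data) = 0.056 / 0.121 ≈ 0.463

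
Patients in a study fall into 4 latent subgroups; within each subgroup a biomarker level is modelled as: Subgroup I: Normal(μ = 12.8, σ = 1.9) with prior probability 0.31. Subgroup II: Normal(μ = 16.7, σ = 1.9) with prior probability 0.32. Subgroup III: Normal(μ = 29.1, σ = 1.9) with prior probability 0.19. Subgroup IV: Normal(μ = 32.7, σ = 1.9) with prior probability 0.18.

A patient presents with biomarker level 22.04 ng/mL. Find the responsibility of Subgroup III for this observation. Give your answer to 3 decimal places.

By Bayes' theorem, P(k | x) = P(Z=k) f_k(x) / Σ_j P(Z=j) f_j(x).
Component likelihoods at x = 22.04 ng/mL:
  f_I = 1.53659e-06
  f_II = 0.00404481
  f_III = 0.000210855
  f_IV = 3.06757e-08
Multiply by the mixture weights:
  P(Z=I)·f_I = 0.31 × 1.53659e-06 = 4.76343e-07
  P(Z=II)·f_II = 0.32 × 0.00404481 = 0.00129434
  P(Z=III)·f_III = 0.19 × 0.000210855 = 4.00625e-05
  P(Z=IV)·f_IV = 0.18 × 3.06757e-08 = 5.52163e-09
Sum: 4.76343e-07 + 0.00129434 + 4.00625e-05 + 5.52163e-09 = 0.00133488
So the posterior for Subgroup III is 4.00625e-05 / 0.00133488 ≈ 0.030.

0.030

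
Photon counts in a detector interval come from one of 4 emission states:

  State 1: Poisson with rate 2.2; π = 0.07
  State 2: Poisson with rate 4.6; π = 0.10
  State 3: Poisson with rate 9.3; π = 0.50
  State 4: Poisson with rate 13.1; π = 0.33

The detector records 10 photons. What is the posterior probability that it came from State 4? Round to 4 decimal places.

0.3082

P(component k | x) = π_k·f_k(x) / marginal(x), where marginal(x) = Σ_j π_j·f_j(x).
Component likelihoods at x = 10 photons:
  p_1 = e^(−2.2)·2.2^10/10! = 8.10991e-05
  p_2 = e^(−4.6)·4.6^10/10! = 0.0117506
  p_3 = e^(−9.3)·9.3^10/10! = 0.121935
  p_4 = e^(−13.1)·13.1^10/10! = 0.0838865
Unnormalised posteriors:
  π_1·p_1 = 0.07 × 8.10991e-05 = 5.67694e-06
  π_2·p_2 = 0.10 × 0.0117506 = 0.00117506
  π_3·p_3 = 0.50 × 0.121935 = 0.0609674
  π_4·p_4 = 0.33 × 0.0838865 = 0.0276826
Marginal: 5.67694e-06 + 0.00117506 + 0.0609674 + 0.0276826 = 0.0898307
P(State 4 | the observation) ≈ 0.3082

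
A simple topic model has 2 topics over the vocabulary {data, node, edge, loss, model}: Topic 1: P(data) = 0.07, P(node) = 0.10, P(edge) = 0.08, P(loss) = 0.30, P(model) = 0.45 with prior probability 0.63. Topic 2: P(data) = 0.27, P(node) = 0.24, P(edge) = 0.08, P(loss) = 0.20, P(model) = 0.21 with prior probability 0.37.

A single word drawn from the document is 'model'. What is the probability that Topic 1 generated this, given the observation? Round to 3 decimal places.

Posterior ∝ prior × likelihood, so P(k | x) ∝ w_k f_k(x); normalise over all components.
Component likelihoods at x = 'model':
  p_1 = 0.45
  p_2 = 0.21
Prior × likelihood for each component:
  w_1·p_1 = 0.63 × 0.45 = 0.2835
  w_2·p_2 = 0.37 × 0.21 = 0.0777
Evidence: 0.2835 + 0.0777 = 0.3612
Responsibility of Topic 1: 0.2835 / 0.3612 ≈ 0.785

0.785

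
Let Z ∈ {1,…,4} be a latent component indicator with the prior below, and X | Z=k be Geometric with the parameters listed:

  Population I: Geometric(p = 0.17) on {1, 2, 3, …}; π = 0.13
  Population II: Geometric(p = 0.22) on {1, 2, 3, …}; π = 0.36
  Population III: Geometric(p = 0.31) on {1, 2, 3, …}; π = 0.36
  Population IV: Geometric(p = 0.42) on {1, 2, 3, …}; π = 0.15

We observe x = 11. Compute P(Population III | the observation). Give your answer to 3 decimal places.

0.209

Posterior ∝ prior × likelihood, so P(k | x) ∝ π_k f_k(x); normalise over all components.
Evaluate each component's likelihood at the observed value:
  f_I = 0.17·(1−0.17)^10 = 0.17·0.15516 = 0.0263773
  f_II = 0.22·(1−0.22)^10 = 0.22·0.0833578 = 0.0183387
  f_III = 0.31·(1−0.31)^10 = 0.31·0.0244619 = 0.0075832
  f_IV = 0.42·(1−0.42)^10 = 0.42·0.00430804 = 0.00180938
Multiply by the mixture weights:
  π_I·f_I = 0.13 × 0.0263773 = 0.00342905
  π_II·f_II = 0.36 × 0.0183387 = 0.00660193
  π_III·f_III = 0.36 × 0.0075832 = 0.00272995
  π_IV·f_IV = 0.15 × 0.00180938 = 0.000271407
Sum: 0.00342905 + 0.00660193 + 0.00272995 + 0.000271407 = 0.0130323
P(Population III | 11) ≈ 0.209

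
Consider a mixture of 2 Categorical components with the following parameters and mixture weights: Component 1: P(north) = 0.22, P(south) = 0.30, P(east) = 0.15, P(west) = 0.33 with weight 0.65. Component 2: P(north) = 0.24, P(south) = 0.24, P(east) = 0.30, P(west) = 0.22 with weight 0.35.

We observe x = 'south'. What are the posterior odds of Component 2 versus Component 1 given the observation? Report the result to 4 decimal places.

Posterior odds = (π_i f_i(x)) / (π_j f_j(x)); the normalising sum cancels.
Component likelihoods at x = 'south':
  p_1 = P(south | comp) = 0.30
  p_2 = P(south | comp) = 0.24
Odds = (0.35/0.65) × (0.24/0.3) = 0.538462 × 0.8 ≈ 0.4308

0.4308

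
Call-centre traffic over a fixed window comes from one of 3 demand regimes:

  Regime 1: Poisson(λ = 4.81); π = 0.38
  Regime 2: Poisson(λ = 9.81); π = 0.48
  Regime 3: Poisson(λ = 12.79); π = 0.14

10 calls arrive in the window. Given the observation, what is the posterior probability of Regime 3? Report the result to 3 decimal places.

0.161

By Bayes' theorem, P(k | x) = π_k f_k(x) / Σ_j π_j f_j(x).
Poisson probabilities:
  f_1 = 0.0148844
  f_2 = 0.124882
  f_3 = 0.0900152
Multiply by the mixture weights:
  π_1·f_1 = 0.38 × 0.0148844 = 0.00565607
  π_2·f_2 = 0.48 × 0.124882 = 0.0599431
  π_3·f_3 = 0.14 × 0.0900152 = 0.0126021
Marginal: 0.00565607 + 0.0599431 + 0.0126021 = 0.0782013
Responsibility of Regime 3: 0.0126021 / 0.0782013 ≈ 0.161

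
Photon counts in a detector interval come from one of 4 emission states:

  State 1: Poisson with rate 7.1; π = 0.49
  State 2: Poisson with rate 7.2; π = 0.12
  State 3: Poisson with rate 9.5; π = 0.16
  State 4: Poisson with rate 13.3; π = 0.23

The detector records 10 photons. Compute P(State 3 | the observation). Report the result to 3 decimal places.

Apply Bayes' rule: the posterior for each component is proportional to its prior times its likelihood at x.
Poisson probabilities:
  L_1 = 0.0740167
  L_2 = 0.0770268
  L_3 = 0.123502
  L_4 = 0.0799166
Unnormalised posteriors:
  P(Z=1)·L_1 = 0.49 × 0.0740167 = 0.0362682
  P(Z=2)·L_2 = 0.12 × 0.0770268 = 0.00924321
  P(Z=3)·L_3 = 0.16 × 0.123502 = 0.0197604
  P(Z=4)·L_4 = 0.23 × 0.0799166 = 0.0183808
Normaliser: 0.0362682 + 0.00924321 + 0.0197604 + 0.0183808 = 0.0836526
Responsibility of State 3: 0.0197604 / 0.0836526 ≈ 0.236

0.236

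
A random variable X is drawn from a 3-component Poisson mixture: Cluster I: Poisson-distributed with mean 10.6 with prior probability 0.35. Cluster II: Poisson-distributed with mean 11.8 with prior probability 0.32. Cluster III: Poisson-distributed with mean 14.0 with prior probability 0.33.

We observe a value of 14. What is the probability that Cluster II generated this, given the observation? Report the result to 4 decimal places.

0.3268

By Bayes' theorem, P(k | x) = π_k f_k(x) / Σ_j π_j f_j(x).
Evaluate each component's likelihood at the observed value:
  L_I = e^(−10.6)·10.6^14/14! = 0.0646178
  L_II = e^(−11.8)·11.8^14/14! = 0.0873504
  L_III = e^(−14.0)·14.0^14/14! = 0.105989
Weight by the priors:
  π_I·L_I = 0.35 × 0.0646178 = 0.0226162
  π_II·L_II = 0.32 × 0.0873504 = 0.0279521
  π_III·L_III = 0.33 × 0.105989 = 0.0349764
Evidence: 0.0226162 + 0.0279521 + 0.0349764 = 0.0855448
So the posterior for Cluster II is 0.0279521 / 0.0855448 ≈ 0.3268.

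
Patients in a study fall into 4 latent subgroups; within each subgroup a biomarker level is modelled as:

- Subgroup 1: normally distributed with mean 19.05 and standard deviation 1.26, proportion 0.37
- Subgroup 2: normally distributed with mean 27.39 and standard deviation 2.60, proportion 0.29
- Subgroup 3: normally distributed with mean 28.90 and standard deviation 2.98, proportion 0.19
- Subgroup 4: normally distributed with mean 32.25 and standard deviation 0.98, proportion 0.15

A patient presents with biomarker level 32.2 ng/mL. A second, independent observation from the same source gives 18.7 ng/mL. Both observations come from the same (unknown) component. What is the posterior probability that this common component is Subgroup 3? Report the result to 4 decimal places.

The responsibility of component k is π_k f_k(x) divided by Σ_j π_j f_j(x).
Since both observations come from the same component, the likelihood for component k is f_k(x₁)·f_k(x₂).
  L_1 = [(1/(1.26·√(2π)))·exp(−(32.2−19.05)²/(2·1.26²)) = 0.316621·exp(-54.46035) = 7.05847e-25] × [0.304638] = 2.15028e-25
  L_2 = [(1/(2.60·√(2π)))·exp(−(32.2−27.39)²/(2·2.60²)) = 0.153439·exp(-1.71125) = 0.0277173] × [0.000575679] = 1.59562e-05
  L_3 = [(1/(2.98·√(2π)))·exp(−(32.2−28.90)²/(2·2.98²)) = 0.133873·exp(-0.61315) = 0.0725115] × [0.000382529] = 2.77378e-05
  L_4 = [(1/(0.98·√(2π)))·exp(−(32.2−32.25)²/(2·0.98²)) = 0.407084·exp(-0.00130) = 0.406554] × [1.25028e-42] = 5.08305e-43
Prior × likelihood for each component:
  π_1·L_1 = 0.37 × 2.15028e-25 = 7.95603e-26
  π_2·L_2 = 0.29 × 1.59562e-05 = 4.62731e-06
  π_3·L_3 = 0.19 × 2.77378e-05 = 5.27017e-06
  π_4·L_4 = 0.15 × 5.08305e-43 = 7.62457e-44
Denominator: 7.95603e-26 + 4.62731e-06 + 5.27017e-06 + 7.62457e-44 = 9.89748e-06
So the posterior for Subgroup 3 is 5.27017e-06 / 9.89748e-06 ≈ 0.5325.

0.5325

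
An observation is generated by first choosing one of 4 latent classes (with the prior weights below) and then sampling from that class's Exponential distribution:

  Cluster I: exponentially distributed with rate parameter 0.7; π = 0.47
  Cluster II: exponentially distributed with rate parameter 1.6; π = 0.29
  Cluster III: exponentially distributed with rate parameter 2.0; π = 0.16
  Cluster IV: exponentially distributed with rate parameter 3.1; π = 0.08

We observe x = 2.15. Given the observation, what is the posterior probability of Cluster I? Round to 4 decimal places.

P(component k | x) = π_k·f_k(x) / marginal(x), where marginal(x) = Σ_j π_j·f_j(x).
Component likelihoods at x = 2.15:
  p_I = 0.155412
  p_II = 0.0513035
  p_III = 0.0271371
  p_IV = 0.00395175
Multiply by the mixture weights:
  π_I·p_I = 0.47 × 0.155412 = 0.0730437
  π_II·p_II = 0.29 × 0.0513035 = 0.014878
  π_III·p_III = 0.16 × 0.0271371 = 0.00434194
  π_IV·p_IV = 0.08 × 0.00395175 = 0.00031614
Evidence: 0.0730437 + 0.014878 + 0.00434194 + 0.00031614 = 0.0925798
So the posterior for Cluster I is 0.0730437 / 0.0925798 ≈ 0.7890.

0.7890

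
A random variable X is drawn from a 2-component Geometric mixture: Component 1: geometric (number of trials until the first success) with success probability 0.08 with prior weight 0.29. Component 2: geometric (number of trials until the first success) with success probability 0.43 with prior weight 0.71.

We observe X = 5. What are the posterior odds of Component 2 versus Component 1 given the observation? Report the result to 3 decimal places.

1.939

The posterior odds equal the prior odds times the likelihood ratio: (π_i/π_j)·(f_i(x)/f_j(x)).
Geometric probabilities:
  L_1 = 0.08·(1−0.08)^4 = 0.08·0.716393 = 0.0573114
  L_2 = 0.43·(1−0.43)^4 = 0.43·0.10556 = 0.0453908
Odds = (0.71/0.29) × (0.0453908/0.0573114) = 2.44828 × 0.792003 ≈ 1.939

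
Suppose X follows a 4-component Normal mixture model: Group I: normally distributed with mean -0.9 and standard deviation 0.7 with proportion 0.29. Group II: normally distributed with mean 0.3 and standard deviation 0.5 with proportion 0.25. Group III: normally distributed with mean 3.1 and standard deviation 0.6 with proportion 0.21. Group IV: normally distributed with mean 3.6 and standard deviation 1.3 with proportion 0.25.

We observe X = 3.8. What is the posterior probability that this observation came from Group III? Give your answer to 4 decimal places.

0.4825

By Bayes' theorem, P(k | x) = π_k f_k(x) / Σ_j π_j f_j(x).
Normal densities:
  p_I = (1/(0.7·√(2π)))·exp(−(3.8−-0.9)²/(2·0.7²)) = 0.569918·exp(-22.54082) = 9.25678e-11
  p_II = (1/(0.5·√(2π)))·exp(−(3.8−0.3)²/(2·0.5²)) = 0.797885·exp(-24.50000) = 1.82694e-11
  p_III = (1/(0.6·√(2π)))·exp(−(3.8−3.1)²/(2·0.6²)) = 0.664904·exp(-0.68056) = 0.336664
  p_IV = (1/(1.3·√(2π)))·exp(−(3.8−3.6)²/(2·1.3²)) = 0.306879·exp(-0.01183) = 0.303268
Weight by the priors:
  π_I·p_I = 0.29 × 9.25678e-11 = 2.68447e-11
  π_II·p_II = 0.25 × 1.82694e-11 = 4.56736e-12
  π_III·p_III = 0.21 × 0.336664 = 0.0706995
  π_IV·p_IV = 0.25 × 0.303268 = 0.0758171
Normaliser: 2.68447e-11 + 4.56736e-12 + 0.0706995 + 0.0758171 = 0.146517
Responsibility of Group III: 0.0706995 / 0.146517 ≈ 0.4825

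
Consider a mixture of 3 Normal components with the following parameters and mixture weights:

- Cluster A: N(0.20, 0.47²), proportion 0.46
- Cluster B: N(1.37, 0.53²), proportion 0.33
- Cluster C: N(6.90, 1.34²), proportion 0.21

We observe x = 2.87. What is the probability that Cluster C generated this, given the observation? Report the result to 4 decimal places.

By Bayes' theorem, P(k | x) = π_k f_k(x) / Σ_j π_j f_j(x).
Normal densities:
  f_A = (1/(0.47·√(2π)))·exp(−(2.87−0.20)²/(2·0.47²)) = 0.848813·exp(-16.13603) = 8.33722e-08
  f_B = (1/(0.53·√(2π)))·exp(−(2.87−1.37)²/(2·0.53²)) = 0.752721·exp(-4.00498) = 0.013718
  f_C = (1/(1.34·√(2π)))·exp(−(2.87−6.90)²/(2·1.34²)) = 0.297718·exp(-4.52242) = 0.00323404
Prior × likelihood for each component:
  π_A·f_A = 0.46 × 8.33722e-08 = 3.83512e-08
  π_B·f_B = 0.33 × 0.013718 = 0.00452695
  π_C·f_C = 0.21 × 0.00323404 = 0.000679148
Sum: 3.83512e-08 + 0.00452695 + 0.000679148 = 0.00520614
P(Cluster C | the observation) = 0.000679148 / 0.00520614 ≈ 0.1305

0.1305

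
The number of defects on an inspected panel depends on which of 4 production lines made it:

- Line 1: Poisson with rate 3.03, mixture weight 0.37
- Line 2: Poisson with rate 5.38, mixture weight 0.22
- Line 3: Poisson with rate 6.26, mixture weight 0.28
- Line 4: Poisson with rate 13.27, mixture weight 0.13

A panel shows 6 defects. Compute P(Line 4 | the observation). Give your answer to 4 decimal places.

0.0170

Apply Bayes' rule: the posterior for each component is proportional to its prior times its likelihood at x.
Poisson probabilities:
  p_1 = e^(−3.03)·3.03^6/6! = 0.0519291
  p_2 = e^(−5.38)·5.38^6/6! = 0.155188
  p_3 = e^(−6.26)·6.26^6/6! = 0.159746
  p_4 = e^(−13.27)·13.27^6/6! = 0.013086
Unnormalised posteriors:
  P(Z=1)·p_1 = 0.37 × 0.0519291 = 0.0192138
  P(Z=2)·p_2 = 0.22 × 0.155188 = 0.0341413
  P(Z=3)·p_3 = 0.28 × 0.159746 = 0.0447289
  P(Z=4)·p_4 = 0.13 × 0.013086 = 0.00170117
Sum: 0.0192138 + 0.0341413 + 0.0447289 + 0.00170117 = 0.0997851
P(Line 4 | 6 defects) ≈ 0.0170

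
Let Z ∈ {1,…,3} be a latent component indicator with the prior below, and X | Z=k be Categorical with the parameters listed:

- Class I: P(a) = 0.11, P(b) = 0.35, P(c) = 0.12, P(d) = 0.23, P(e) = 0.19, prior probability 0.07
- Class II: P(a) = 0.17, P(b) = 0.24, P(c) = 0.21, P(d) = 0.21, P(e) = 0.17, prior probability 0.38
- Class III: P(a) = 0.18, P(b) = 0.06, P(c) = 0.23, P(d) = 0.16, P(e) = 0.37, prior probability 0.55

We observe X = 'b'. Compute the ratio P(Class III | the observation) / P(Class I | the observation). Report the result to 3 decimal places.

1.347

Posterior odds = (π_i f_i(x)) / (π_j f_j(x)); the normalising sum cancels.
Component likelihoods at x = 'b':
  L_I = P(b | comp) = 0.35
  L_II = P(b | comp) = 0.24
  L_III = P(b | comp) = 0.06
Odds = (0.55/0.07) × (0.06/0.35) = 7.85714 × 0.171429 ≈ 1.347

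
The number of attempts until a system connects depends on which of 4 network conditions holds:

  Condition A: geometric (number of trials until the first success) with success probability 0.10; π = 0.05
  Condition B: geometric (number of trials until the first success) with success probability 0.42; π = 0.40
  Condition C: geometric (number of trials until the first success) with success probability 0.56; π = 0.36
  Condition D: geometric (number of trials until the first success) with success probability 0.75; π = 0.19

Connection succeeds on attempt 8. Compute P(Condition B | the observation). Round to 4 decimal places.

0.5493

Apply Bayes' rule: the posterior for each component is proportional to its prior times its likelihood at x.
Geometric probabilities:
  p_A = 0.10·(1−0.10)^7 = 0.10·0.478297 = 0.0478297
  p_B = 0.42·(1−0.42)^7 = 0.42·0.0220798 = 0.00927353
  p_C = 0.56·(1−0.56)^7 = 0.56·0.00319278 = 0.00178796
  p_D = 0.75·(1−0.75)^7 = 0.75·6.10352e-05 = 4.57764e-05
Unnormalised posteriors:
  P(Z=A)·p_A = 0.05 × 0.0478297 = 0.00239148
  P(Z=B)·p_B = 0.40 × 0.00927353 = 0.00370941
  P(Z=C)·p_C = 0.36 × 0.00178796 = 0.000643664
  P(Z=D)·p_D = 0.19 × 4.57764e-05 = 8.69751e-06
Marginal: 0.00239148 + 0.00370941 + 0.000643664 + 8.69751e-06 = 0.00675326
Responsibility of Condition B: 0.00370941 / 0.00675326 ≈ 0.5493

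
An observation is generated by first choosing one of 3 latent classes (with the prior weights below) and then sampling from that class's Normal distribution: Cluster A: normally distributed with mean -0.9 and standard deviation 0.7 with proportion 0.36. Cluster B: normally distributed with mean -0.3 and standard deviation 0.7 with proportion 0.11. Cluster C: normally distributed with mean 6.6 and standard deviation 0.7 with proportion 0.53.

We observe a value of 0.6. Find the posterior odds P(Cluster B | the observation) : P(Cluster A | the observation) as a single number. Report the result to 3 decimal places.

Posterior odds = (π_i f_i(x)) / (π_j f_j(x)); the normalising sum cancels.
Evaluate each component's likelihood at the observed value:
  p_A = 0.057373
  p_B = 0.249376
  p_C = 6.3407e-17
Posterior odds = (π_B·p_B) / (π_A·p_A) = (0.11·0.249376) / (0.36·0.057373) = 0.0274313 / 0.0206543 ≈ 1.328

1.328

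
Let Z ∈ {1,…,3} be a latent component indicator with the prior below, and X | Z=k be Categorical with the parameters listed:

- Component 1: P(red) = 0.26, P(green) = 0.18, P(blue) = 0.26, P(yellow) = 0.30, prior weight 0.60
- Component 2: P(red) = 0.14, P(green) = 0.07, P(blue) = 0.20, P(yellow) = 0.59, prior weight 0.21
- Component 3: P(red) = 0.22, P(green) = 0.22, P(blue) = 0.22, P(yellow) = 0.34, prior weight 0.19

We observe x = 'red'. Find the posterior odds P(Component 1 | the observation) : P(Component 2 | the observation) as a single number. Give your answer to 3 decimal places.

5.306

Since P(k|x) ∝ P(Z=k) f_k(x), the posterior odds are P(Z=i) f_i(x) / (P(Z=j) f_j(x)).
Component likelihoods at x = 'red':
  f_1 = P(red | comp) = 0.26
  f_2 = P(red | comp) = 0.14
  f_3 = P(red | comp) = 0.22
Odds = (0.60/0.21) × (0.26/0.14) = 2.85714 × 1.85714 ≈ 5.306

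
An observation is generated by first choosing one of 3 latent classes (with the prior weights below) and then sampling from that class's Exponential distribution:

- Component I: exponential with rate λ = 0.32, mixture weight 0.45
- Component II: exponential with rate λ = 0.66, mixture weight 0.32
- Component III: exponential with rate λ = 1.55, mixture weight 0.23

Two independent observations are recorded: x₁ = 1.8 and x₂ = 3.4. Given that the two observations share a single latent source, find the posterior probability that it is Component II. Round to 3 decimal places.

0.336

P(component k | x) = π_k·f_k(x) / marginal(x), where marginal(x) = Σ_j π_j·f_j(x).
Since both observations come from the same component, the likelihood for component k is f_k(x₁)·f_k(x₂).
  L_I = [0.32·e^(−0.32·1.8) = 0.32·e^(−0.5760) = 0.179886] × [0.107805] = 0.0193925
  L_II = [0.66·e^(−0.66·1.8) = 0.66·e^(−1.1880) = 0.201188] × [0.0699821] = 0.0140796
  L_III = [1.55·e^(−1.55·1.8) = 1.55·e^(−2.7900) = 0.0952029] × [0.0079726] = 0.000759014
Prior × likelihood for each component:
  π_I·L_I = 0.45 × 0.0193925 = 0.00872663
  π_II·L_II = 0.32 × 0.0140796 = 0.00450546
  π_III·L_III = 0.23 × 0.000759014 = 0.000174573
Sum: 0.00872663 + 0.00450546 + 0.000174573 = 0.0134067
P(Component II | data) ≈ 0.336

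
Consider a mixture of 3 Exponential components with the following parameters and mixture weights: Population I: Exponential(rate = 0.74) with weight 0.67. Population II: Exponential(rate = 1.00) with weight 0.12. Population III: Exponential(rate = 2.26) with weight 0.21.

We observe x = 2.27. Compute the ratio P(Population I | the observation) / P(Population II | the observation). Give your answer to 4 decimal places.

The posterior odds equal the prior odds times the likelihood ratio: (w_i/w_j)·(f_i(x)/f_j(x)).
Evaluate each component's likelihood at the observed value:
  f_I = 0.137944
  f_II = 0.103312
  f_III = 0.0133688
0.0924227 / 0.0123975 ≈ 7.4550

7.4550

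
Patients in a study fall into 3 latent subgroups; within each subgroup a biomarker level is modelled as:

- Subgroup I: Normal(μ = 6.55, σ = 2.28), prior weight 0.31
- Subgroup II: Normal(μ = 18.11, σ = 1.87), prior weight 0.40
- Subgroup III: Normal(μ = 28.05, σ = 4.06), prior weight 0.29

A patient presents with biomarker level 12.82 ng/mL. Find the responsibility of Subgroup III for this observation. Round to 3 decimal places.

Posterior ∝ prior × likelihood, so P(k | x) ∝ π_k f_k(x); normalise over all components.
Normal densities:
  L_I = (1/(2.28·√(2π)))·exp(−(12.82−6.55)²/(2·2.28²)) = 0.174975·exp(-3.78125) = 0.0039884
  L_II = (1/(1.87·√(2π)))·exp(−(12.82−18.11)²/(2·1.87²)) = 0.213338·exp(-4.00127) = 0.00390245
  L_III = (1/(4.06·√(2π)))·exp(−(12.82−28.05)²/(2·4.06²)) = 0.098262·exp(-7.03587) = 8.6446e-05
Weight by the priors:
  π_I·L_I = 0.31 × 0.0039884 = 0.00123641
  π_II·L_II = 0.40 × 0.00390245 = 0.00156098
  π_III·L_III = 0.29 × 8.6446e-05 = 2.50693e-05
Denominator: 0.00123641 + 0.00156098 + 2.50693e-05 = 0.00282246
Responsibility of Subgroup III: 2.50693e-05 / 0.00282246 ≈ 0.009

0.009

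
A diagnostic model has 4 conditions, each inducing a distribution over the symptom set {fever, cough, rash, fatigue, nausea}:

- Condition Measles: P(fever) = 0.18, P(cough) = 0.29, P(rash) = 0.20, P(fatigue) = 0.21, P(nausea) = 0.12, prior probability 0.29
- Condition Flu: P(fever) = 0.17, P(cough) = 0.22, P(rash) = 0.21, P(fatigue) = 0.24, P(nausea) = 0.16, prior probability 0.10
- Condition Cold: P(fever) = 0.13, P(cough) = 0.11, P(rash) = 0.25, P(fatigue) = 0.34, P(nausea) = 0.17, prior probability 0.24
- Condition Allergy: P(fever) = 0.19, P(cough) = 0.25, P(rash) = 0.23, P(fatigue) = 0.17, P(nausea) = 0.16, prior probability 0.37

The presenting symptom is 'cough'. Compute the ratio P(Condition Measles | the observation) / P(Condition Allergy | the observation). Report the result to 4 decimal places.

0.9092

Since P(k|x) ∝ π_k f_k(x), the posterior odds are π_i f_i(x) / (π_j f_j(x)).
Categorical probabilities:
  p_Measles = 0.29
  p_Flu = 0.22
  p_Cold = 0.11
  p_Allergy = 0.25
0.0841 / 0.0925 ≈ 0.9092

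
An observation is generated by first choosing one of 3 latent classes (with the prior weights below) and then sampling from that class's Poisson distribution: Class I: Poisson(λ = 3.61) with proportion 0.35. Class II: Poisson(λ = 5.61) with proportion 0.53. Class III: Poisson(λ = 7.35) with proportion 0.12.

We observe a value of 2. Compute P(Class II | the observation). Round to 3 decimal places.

Posterior ∝ prior × likelihood, so P(k | x) ∝ π_k f_k(x); normalise over all components.
Evaluate each component's likelihood at the observed value:
  L_I = 0.176271
  L_II = 0.0576108
  L_III = 0.0173572
Weight by the priors:
  π_I·L_I = 0.35 × 0.176271 = 0.0616949
  π_II·L_II = 0.53 × 0.0576108 = 0.0305337
  π_III·L_III = 0.12 × 0.0173572 = 0.00208287
Sum: 0.0616949 + 0.0305337 + 0.00208287 = 0.0943115
Responsibility of Class II: 0.0305337 / 0.0943115 ≈ 0.324

0.324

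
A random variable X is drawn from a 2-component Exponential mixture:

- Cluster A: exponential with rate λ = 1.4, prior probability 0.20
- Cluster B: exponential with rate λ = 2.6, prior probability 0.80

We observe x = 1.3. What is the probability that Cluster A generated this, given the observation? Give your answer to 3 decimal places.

The responsibility of component k is w_k f_k(x) divided by Σ_j w_j f_j(x).
Component likelihoods at x = 1.3:
  L_A = 0.226836
  L_B = 0.0885234
Prior × likelihood for each component:
  w_A·L_A = 0.20 × 0.226836 = 0.0453672
  w_B·L_B = 0.80 × 0.0885234 = 0.0708187
Denominator: 0.0453672 + 0.0708187 = 0.116186
P(Cluster A | the observation) = 0.0453672 / 0.116186 ≈ 0.390

0.390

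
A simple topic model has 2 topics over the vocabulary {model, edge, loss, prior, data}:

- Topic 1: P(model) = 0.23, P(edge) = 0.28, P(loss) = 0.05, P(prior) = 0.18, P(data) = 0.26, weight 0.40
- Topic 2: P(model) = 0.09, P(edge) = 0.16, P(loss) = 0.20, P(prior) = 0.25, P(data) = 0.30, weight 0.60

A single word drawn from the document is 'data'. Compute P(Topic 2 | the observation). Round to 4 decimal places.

By Bayes' theorem, P(k | x) = π_k f_k(x) / Σ_j π_j f_j(x).
Evaluate each component's likelihood at the observed value:
  f_1 = 0.26
  f_2 = 0.3
Multiply by the mixture weights:
  π_1·f_1 = 0.40 × 0.26 = 0.104
  π_2·f_2 = 0.60 × 0.3 = 0.18
Sum: 0.104 + 0.18 = 0.284
So the posterior for Topic 2 is 0.18 / 0.284 ≈ 0.6338.

0.6338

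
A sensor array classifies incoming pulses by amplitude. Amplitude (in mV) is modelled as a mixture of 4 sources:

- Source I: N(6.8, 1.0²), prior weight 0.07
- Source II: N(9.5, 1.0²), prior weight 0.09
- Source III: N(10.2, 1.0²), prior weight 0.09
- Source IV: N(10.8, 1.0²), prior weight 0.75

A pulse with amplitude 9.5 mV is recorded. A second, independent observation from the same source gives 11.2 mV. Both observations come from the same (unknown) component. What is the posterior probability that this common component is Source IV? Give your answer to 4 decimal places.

0.8230

By Bayes' theorem, P(k | x) = P(Z=k) f_k(x) / Σ_j P(Z=j) f_j(x).
Since both observations come from the same component, the likelihood for component k is f_k(x₁)·f_k(x₂).
  p_I = [0.0104209] × [2.49425e-05] = 2.59924e-07
  p_II = [0.398942] × [0.0940491] = 0.0375202
  p_III = [0.312254] × [0.241971] = 0.0755563
  p_IV = [0.171369] × [0.36827] = 0.0631099
Prior × likelihood for each component:
  P(Z=I)·p_I = 0.07 × 2.59924e-07 = 1.81947e-08
  P(Z=II)·p_II = 0.09 × 0.0375202 = 0.00337681
  P(Z=III)·p_III = 0.09 × 0.0755563 = 0.00680007
  P(Z=IV)·p_IV = 0.75 × 0.0631099 = 0.0473325
Normaliser: 1.81947e-08 + 0.00337681 + 0.00680007 + 0.0473325 = 0.0575094
Responsibility of Source IV: 0.0473325 / 0.0575094 ≈ 0.8230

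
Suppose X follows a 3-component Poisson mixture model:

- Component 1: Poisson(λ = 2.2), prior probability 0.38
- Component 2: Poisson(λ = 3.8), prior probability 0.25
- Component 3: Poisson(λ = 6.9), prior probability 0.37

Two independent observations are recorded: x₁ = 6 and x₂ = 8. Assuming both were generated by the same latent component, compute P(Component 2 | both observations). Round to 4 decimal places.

0.0728

Apply Bayes' rule: the posterior for each component is proportional to its prior times its likelihood at x.
Since both observations come from the same component, the likelihood for component k is f_k(x₁)·f_k(x₂).
  L_1 = [e^(−2.2)·2.2^6/6! = 0.0174484] × [0.00150804] = 2.63129e-05
  L_2 = [e^(−3.8)·3.8^6/6! = 0.0935513] × [0.0241229] = 0.00225673
  L_3 = [e^(−6.9)·6.9^6/6! = 0.151053] × [0.128422] = 0.0193986
Prior × likelihood for each component:
  π_1·L_1 = 0.38 × 2.63129e-05 = 9.9989e-06
  π_2·L_2 = 0.25 × 0.00225673 = 0.000564182
  π_3·L_3 = 0.37 × 0.0193986 = 0.00717748
Normaliser: 9.9989e-06 + 0.000564182 + 0.00717748 = 0.00775166
P(Component 2 | data) = 0.000564182 / 0.00775166 ≈ 0.0728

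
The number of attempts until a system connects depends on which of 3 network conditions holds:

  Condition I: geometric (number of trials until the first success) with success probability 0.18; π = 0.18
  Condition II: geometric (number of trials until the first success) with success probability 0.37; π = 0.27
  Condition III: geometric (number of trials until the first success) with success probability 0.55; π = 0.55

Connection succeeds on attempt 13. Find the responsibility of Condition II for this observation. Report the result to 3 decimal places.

0.115

The responsibility of component k is w_k f_k(x) divided by Σ_j w_j f_j(x).
Evaluate each component's likelihood at the observed value:
  f_I = 0.0166356
  f_II = 0.0014464
  f_III = 3.79239e-05
Prior × likelihood for each component:
  w_I·f_I = 0.18 × 0.0166356 = 0.00299441
  w_II·f_II = 0.27 × 0.0014464 = 0.000390528
  w_III·f_III = 0.55 × 3.79239e-05 = 2.08581e-05
Denominator: 0.00299441 + 0.000390528 + 2.08581e-05 = 0.0034058
P(Condition II | data) ≈ 0.115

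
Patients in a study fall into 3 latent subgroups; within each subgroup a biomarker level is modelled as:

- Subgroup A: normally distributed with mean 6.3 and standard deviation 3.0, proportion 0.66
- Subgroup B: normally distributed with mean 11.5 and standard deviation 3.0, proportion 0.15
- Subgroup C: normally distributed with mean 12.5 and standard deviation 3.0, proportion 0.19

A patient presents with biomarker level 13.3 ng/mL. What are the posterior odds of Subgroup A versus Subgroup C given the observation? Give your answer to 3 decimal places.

Only the two components matter; the odds are (π_i f_i(x)) / (π_j f_j(x)).
Component likelihoods at x = 13.3 ng/mL:
  p_A = (1/(3.0·√(2π)))·exp(−(13.3−6.3)²/(2·3.0²)) = 0.132981·exp(-2.72222) = 0.00874063
  p_B = (1/(3.0·√(2π)))·exp(−(13.3−11.5)²/(2·3.0²)) = 0.132981·exp(-0.18000) = 0.111075
  p_C = (1/(3.0·√(2π)))·exp(−(13.3−12.5)²/(2·3.0²)) = 0.132981·exp(-0.03556) = 0.128336
Odds = (0.66/0.19) × (0.00874063/0.128336) = 3.47368 × 0.0681076 ≈ 0.237

0.237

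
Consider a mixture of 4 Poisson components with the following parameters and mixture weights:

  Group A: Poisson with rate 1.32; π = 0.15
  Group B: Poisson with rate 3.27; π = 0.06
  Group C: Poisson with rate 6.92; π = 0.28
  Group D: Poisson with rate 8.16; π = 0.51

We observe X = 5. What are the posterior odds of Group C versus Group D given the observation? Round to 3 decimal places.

The posterior odds equal the prior odds times the likelihood ratio: (w_i/w_j)·(f_i(x)/f_j(x)).
Evaluate each component's likelihood at the observed value:
  f_A = 0.00892113
  f_B = 0.118417
  f_C = 0.130627
  f_D = 0.086184
Posterior odds = (w_C·f_C) / (w_D·f_D) = (0.28·0.130627) / (0.51·0.086184) = 0.0365754 / 0.0439538 ≈ 0.832

0.832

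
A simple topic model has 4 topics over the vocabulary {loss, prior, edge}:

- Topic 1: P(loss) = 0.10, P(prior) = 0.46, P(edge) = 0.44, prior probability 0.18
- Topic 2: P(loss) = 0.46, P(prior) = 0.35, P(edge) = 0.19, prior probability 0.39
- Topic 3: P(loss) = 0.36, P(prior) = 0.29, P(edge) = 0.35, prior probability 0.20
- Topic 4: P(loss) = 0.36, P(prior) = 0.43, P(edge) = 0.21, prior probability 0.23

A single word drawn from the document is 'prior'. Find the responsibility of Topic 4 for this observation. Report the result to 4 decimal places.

P(component k | x) = P(Z=k)·f_k(x) / marginal(x), where marginal(x) = Σ_j P(Z=j)·f_j(x).
Evaluate each component's likelihood at the observed value:
  f_1 = P(prior | comp) = 0.46
  f_2 = P(prior | comp) = 0.35
  f_3 = P(prior | comp) = 0.29
  f_4 = P(prior | comp) = 0.43
Prior × likelihood for each component:
  P(Z=1)·f_1 = 0.18 × 0.46 = 0.0828
  P(Z=2)·f_2 = 0.39 × 0.35 = 0.1365
  P(Z=3)·f_3 = 0.20 × 0.29 = 0.058
  P(Z=4)·f_4 = 0.23 × 0.43 = 0.0989
Denominator: 0.0828 + 0.1365 + 0.058 + 0.0989 = 0.3762
P(Topic 4 | x) = 0.0989 / 0.3762 ≈ 0.2629

0.2629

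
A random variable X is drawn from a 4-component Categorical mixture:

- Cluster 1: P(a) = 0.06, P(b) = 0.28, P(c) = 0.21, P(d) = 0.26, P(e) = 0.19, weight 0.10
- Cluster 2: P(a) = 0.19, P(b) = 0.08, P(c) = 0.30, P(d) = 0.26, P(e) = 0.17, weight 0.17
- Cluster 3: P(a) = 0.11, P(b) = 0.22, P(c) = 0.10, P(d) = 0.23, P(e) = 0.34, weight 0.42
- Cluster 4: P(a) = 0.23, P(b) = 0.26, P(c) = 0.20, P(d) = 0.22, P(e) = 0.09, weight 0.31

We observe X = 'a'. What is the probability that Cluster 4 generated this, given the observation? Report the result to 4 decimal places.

Apply Bayes' rule: the posterior for each component is proportional to its prior times its likelihood at x.
Component likelihoods at x = 'a':
  p_1 = 0.06
  p_2 = 0.19
  p_3 = 0.11
  p_4 = 0.23
Prior × likelihood for each component:
  π_1·p_1 = 0.10 × 0.06 = 0.006
  π_2·p_2 = 0.17 × 0.19 = 0.0323
  π_3·p_3 = 0.42 × 0.11 = 0.0462
  π_4·p_4 = 0.31 × 0.23 = 0.0713
Evidence: 0.006 + 0.0323 + 0.0462 + 0.0713 = 0.1558
P(Cluster 4 | data) ≈ 0.4576

0.4576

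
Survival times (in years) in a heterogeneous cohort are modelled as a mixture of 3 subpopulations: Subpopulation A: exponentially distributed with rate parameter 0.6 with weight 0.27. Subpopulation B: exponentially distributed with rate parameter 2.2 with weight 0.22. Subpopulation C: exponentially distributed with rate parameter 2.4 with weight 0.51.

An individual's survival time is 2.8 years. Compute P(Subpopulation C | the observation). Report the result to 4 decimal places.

0.0452

P(component k | x) = w_k·f_k(x) / marginal(x), where marginal(x) = Σ_j w_j·f_j(x).
Evaluate each component's likelihood at the observed value:
  p_A = 0.6·e^(−0.6·2.8) = 0.6·e^(−1.6800) = 0.111824
  p_B = 2.2·e^(−2.2·2.8) = 2.2·e^(−6.1600) = 0.00464696
  p_C = 2.4·e^(−2.4·2.8) = 2.4·e^(−6.7200) = 0.00289569
Multiply by the mixture weights:
  w_A·p_A = 0.27 × 0.111824 = 0.0301926
  w_B·p_B = 0.22 × 0.00464696 = 0.00102233
  w_C·p_C = 0.51 × 0.00289569 = 0.0014768
Evidence: 0.0301926 + 0.00102233 + 0.0014768 = 0.0326917
So the posterior for Subpopulation C is 0.0014768 / 0.0326917 ≈ 0.0452.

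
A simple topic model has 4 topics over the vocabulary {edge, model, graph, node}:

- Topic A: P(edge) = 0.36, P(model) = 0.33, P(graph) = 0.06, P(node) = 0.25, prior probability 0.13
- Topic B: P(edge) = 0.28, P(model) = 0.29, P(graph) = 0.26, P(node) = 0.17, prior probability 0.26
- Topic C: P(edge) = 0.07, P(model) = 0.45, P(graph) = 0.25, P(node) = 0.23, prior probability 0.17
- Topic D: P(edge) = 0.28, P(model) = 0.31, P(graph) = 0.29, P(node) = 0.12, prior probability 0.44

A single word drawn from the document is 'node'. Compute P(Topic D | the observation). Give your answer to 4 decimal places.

Posterior ∝ prior × likelihood, so P(k | x) ∝ w_k f_k(x); normalise over all components.
Categorical probabilities:
  L_A = P(node | comp) = 0.25
  L_B = P(node | comp) = 0.17
  L_C = P(node | comp) = 0.23
  L_D = P(node | comp) = 0.12
Unnormalised posteriors:
  w_A·L_A = 0.13 × 0.25 = 0.0325
  w_B·L_B = 0.26 × 0.17 = 0.0442
  w_C·L_C = 0.17 × 0.23 = 0.0391
  w_D·L_D = 0.44 × 0.12 = 0.0528
Denominator: 0.0325 + 0.0442 + 0.0391 + 0.0528 = 0.1686
P(Topic D | x) ≈ 0.3132

0.3132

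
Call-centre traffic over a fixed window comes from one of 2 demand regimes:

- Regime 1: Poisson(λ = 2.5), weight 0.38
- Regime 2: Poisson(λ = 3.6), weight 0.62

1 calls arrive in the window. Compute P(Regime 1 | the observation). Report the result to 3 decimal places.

0.561

The responsibility of component k is w_k f_k(x) divided by Σ_j w_j f_j(x).
Poisson probabilities:
  f_1 = e^(−2.5)·2.5^1/1! = 0.205212
  f_2 = e^(−3.6)·3.6^1/1! = 0.0983654
Multiply by the mixture weights:
  w_1·f_1 = 0.38 × 0.205212 = 0.0779807
  w_2·f_2 = 0.62 × 0.0983654 = 0.0609865
Sum: 0.0779807 + 0.0609865 = 0.138967
Responsibility of Regime 1: 0.0779807 / 0.138967 ≈ 0.561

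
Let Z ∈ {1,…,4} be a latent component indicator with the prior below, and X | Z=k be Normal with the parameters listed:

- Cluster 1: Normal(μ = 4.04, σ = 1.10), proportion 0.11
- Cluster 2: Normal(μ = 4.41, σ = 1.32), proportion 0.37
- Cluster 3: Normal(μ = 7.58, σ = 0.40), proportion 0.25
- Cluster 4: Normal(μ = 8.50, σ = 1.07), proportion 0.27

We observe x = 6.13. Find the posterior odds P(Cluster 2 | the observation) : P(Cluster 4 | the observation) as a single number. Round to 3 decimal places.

The posterior odds equal the prior odds times the likelihood ratio: (π_i/π_j)·(f_i(x)/f_j(x)).
Normal densities:
  f_1 = 0.0596507
  f_2 = 0.129314
  f_3 = 0.00139765
  f_4 = 0.0320773
Posterior odds = (π_2·f_2) / (π_4·f_4) = (0.37·0.129314) / (0.27·0.0320773) = 0.0478461 / 0.00866088 ≈ 5.524

5.524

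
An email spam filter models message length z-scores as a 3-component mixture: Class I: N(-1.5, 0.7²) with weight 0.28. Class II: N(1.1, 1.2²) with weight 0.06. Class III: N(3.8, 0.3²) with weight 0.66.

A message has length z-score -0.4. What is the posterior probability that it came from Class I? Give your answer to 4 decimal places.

By Bayes' theorem, P(k | x) = P(Z=k) f_k(x) / Σ_j P(Z=j) f_j(x).
Normal densities:
  L_I = (1/(0.7·√(2π)))·exp(−(-0.4−-1.5)²/(2·0.7²)) = 0.569918·exp(-1.23469) = 0.165803
  L_II = (1/(1.2·√(2π)))·exp(−(-0.4−1.1)²/(2·1.2²)) = 0.332452·exp(-0.78125) = 0.152208
  L_III = (1/(0.3·√(2π)))·exp(−(-0.4−3.8)²/(2·0.3²)) = 1.329808·exp(-98.00000) = 3.65536e-43
Unnormalised posteriors:
  P(Z=I)·L_I = 0.28 × 0.165803 = 0.0464247
  P(Z=II)·L_II = 0.06 × 0.152208 = 0.00913245
  P(Z=III)·L_III = 0.66 × 3.65536e-43 = 2.41253e-43
Denominator: 0.0464247 + 0.00913245 + 2.41253e-43 = 0.0555572
So the posterior for Class I is 0.0464247 / 0.0555572 ≈ 0.8356.

0.8356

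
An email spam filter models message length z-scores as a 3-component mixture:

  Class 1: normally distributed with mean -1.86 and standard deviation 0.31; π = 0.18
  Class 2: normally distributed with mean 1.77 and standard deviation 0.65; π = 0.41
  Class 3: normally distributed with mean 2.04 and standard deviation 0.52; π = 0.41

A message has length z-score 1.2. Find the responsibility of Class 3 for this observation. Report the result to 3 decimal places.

Apply Bayes' rule: the posterior for each component is proportional to its prior times its likelihood at x.
Normal densities:
  L_1 = (1/(0.31·√(2π)))·exp(−(1.2−-1.86)²/(2·0.31²)) = 1.286911·exp(-48.71800) = 8.94518e-22
  L_2 = (1/(0.65·√(2π)))·exp(−(1.2−1.77)²/(2·0.65²)) = 0.613757·exp(-0.38450) = 0.417842
  L_3 = (1/(0.52·√(2π)))·exp(−(1.2−2.04)²/(2·0.52²)) = 0.767197·exp(-1.30473) = 0.208098
Multiply by the mixture weights:
  P(Z=1)·L_1 = 0.18 × 8.94518e-22 = 1.61013e-22
  P(Z=2)·L_2 = 0.41 × 0.417842 = 0.171315
  P(Z=3)·L_3 = 0.41 × 0.208098 = 0.0853202
Normaliser: 1.61013e-22 + 0.171315 + 0.0853202 = 0.256635
So the posterior for Class 3 is 0.0853202 / 0.256635 ≈ 0.332.

0.332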